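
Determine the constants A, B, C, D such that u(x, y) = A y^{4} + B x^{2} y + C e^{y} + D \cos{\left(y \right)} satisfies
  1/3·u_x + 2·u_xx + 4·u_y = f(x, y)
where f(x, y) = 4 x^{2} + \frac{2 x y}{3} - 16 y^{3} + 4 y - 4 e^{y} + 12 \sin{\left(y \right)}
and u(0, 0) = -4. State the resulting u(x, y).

Substitute the ansatz u = A y^{4} + B x^{2} y + C e^{y} + D \cos{\left(y \right)} into the left-hand side.
Derivatives of the ansatz:
  u_x = 2 B x y
  u_xx = 2 B y
  u_y = 4 A y^{3} + B x^{2} + C e^{y} - D \sin{\left(y \right)}
Term by term:
  1/3·u_x = \frac{2 B x y}{3}
  2·u_xx = 4 B y
  4·u_y = 16 A y^{3} + 4 B x^{2} + 4 C e^{y} - 4 D \sin{\left(y \right)}
So the left-hand side equals
  16 A y^{3} + 4 B x^{2} + \frac{2 B x y}{3} + 4 B y + 4 C e^{y} - 4 D \sin{\left(y \right)}
This must equal f(x, y) = 4 x^{2} + \frac{2 x y}{3} - 16 y^{3} + 4 y - 4 e^{y} + 12 \sin{\left(y \right)} identically.
Matching coefficients of the independent functions:
  [x^{2}, y]:  4 B = 4
  [y^{3}]:  16 A = -16
  [x y]:  \frac{2 B}{3} = \frac{2}{3}
  [e^{y}]:  4 C = -4
  [\sin{\left(y \right)}]:  - 4 D = 12
Solving: A = -1, B = 1, C = -1, D = -3.
Check against the point condition:
  u(0, 0) = -4  ⟹  C + D = -4  ✓
Hence u(x, y) = x^{2} y - y^{4} - e^{y} - 3 \cos{\left(y \right)}.

Answer: u(x, y) = x^{2} y - y^{4} - e^{y} - 3 \cos{\left(y \right)}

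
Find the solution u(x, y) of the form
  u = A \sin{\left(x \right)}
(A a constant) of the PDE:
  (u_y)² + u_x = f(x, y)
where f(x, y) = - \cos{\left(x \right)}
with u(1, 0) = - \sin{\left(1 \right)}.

Substitute the ansatz u = A \sin{\left(x \right)} into the left-hand side.
Derivatives of the ansatz:
  u_y = 0
  u_x = A \cos{\left(x \right)}
Term by term:
  (u_y)² = 0
  u_x = A \cos{\left(x \right)}
So the left-hand side equals
  A \cos{\left(x \right)}
This must equal f(x, y) = - \cos{\left(x \right)} identically.
Matching coefficients of the independent functions:
  [\cos{\left(x \right)}]:  A = -1
Solving: A = -1.
Check against the point condition:
  u(1, 0) = - \sin{\left(1 \right)}  ⟹  A \sin{\left(1 \right)} = - \sin{\left(1 \right)}  ✓
Hence u(x, y) = - \sin{\left(x \right)}.

Answer: u(x, y) = - \sin{\left(x \right)}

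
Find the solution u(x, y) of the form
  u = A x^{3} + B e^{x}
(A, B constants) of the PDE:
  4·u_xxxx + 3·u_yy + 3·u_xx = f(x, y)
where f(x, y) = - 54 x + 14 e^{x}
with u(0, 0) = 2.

Substitute the ansatz u = A x^{3} + B e^{x} into the left-hand side.
Derivatives of the ansatz:
  u_xxxx = B e^{x}
  u_yy = 0
  u_xx = 6 A x + B e^{x}
Term by term:
  4·u_xxxx = 4 B e^{x}
  3·u_yy = 0
  3·u_xx = 18 A x + 3 B e^{x}
So the left-hand side equals
  18 A x + 7 B e^{x}
This must equal f(x, y) = - 54 x + 14 e^{x} identically.
Matching coefficients of the independent functions:
  [x]:  18 A = -54
  [e^{x}]:  7 B = 14
Solving: A = -3, B = 2.
Check against the point condition:
  u(0, 0) = 2  ⟹  B = 2  ✓
Hence u(x, y) = - 3 x^{3} + 2 e^{x}.

Answer: u(x, y) = - 3 x^{3} + 2 e^{x}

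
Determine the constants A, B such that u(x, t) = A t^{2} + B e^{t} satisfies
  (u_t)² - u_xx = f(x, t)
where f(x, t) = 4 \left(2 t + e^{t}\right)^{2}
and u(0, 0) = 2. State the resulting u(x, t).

Substitute the ansatz u = A t^{2} + B e^{t} into the left-hand side.
Derivatives of the ansatz:
  u_t = 2 A t + B e^{t}
  u_xx = 0
Term by term:
  (u_t)² = 4 A^{2} t^{2} + 4 A B t e^{t} + B^{2} e^{2 t}
  -u_xx = 0
So the left-hand side equals
  4 A^{2} t^{2} + 4 A B t e^{t} + B^{2} e^{2 t}
This must equal f(x, t) identically; expanded, f = 16 t^{2} + 16 t e^{t} + 4 e^{2 t}.
Matching coefficients of the independent functions:
  [t^{2}]:  4 A^{2} = 16
  [t e^{t}]:  4 A B = 16
  [e^{2 t}]:  B^{2} = 4
These equations allow (A, B) = (-2, -2) or (2, 2).
Impose the point condition(s):
  u(0, 0) = 2  ⟹  B = 2
Only A = 2, B = 2 satisfies everything.
Hence u(x, t) = 2 t^{2} + 2 e^{t}.

Answer: u(x, t) = 2 t^{2} + 2 e^{t}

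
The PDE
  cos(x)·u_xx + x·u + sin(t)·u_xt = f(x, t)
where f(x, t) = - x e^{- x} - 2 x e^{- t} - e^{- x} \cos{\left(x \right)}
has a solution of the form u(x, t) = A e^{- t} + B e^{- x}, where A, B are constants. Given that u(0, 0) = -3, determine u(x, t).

Answer: u(x, t) = - e^{- x} - 2 e^{- t}

Derivation:
Substitute the ansatz u = A e^{- t} + B e^{- x} into the left-hand side.
Derivatives of the ansatz:
  u_xx = B e^{- x}
  u_xt = 0
Term by term:
  cos(x)·u_xx = B e^{- x} \cos{\left(x \right)}
  x·u = A x e^{- t} + B x e^{- x}
  sin(t)·u_xt = 0
So the left-hand side equals
  A x e^{- t} + B x e^{- x} + B e^{- x} \cos{\left(x \right)}
This must equal f(x, t) = - x e^{- x} - 2 x e^{- t} - e^{- x} \cos{\left(x \right)} identically.
Matching coefficients of the independent functions:
  [x e^{- t}]:  A = -2
  [x e^{- x}, e^{- x} \cos{\left(x \right)}]:  B = -1
Solving: A = -2, B = -1.
Check against the point condition:
  u(0, 0) = -3  ⟹  A + B = -3  ✓
Hence u(x, t) = - e^{- x} - 2 e^{- t}.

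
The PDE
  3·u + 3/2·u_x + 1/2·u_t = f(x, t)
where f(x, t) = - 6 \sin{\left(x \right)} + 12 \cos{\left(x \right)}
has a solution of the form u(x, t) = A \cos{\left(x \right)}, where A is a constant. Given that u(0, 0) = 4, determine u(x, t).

Substitute the ansatz u = A \cos{\left(x \right)} into the left-hand side.
Derivatives of the ansatz:
  u_x = - A \sin{\left(x \right)}
  u_t = 0
Term by term:
  3·u = 3 A \cos{\left(x \right)}
  3/2·u_x = - \frac{3 A \sin{\left(x \right)}}{2}
  1/2·u_t = 0
So the left-hand side equals
  - \frac{3 A \sin{\left(x \right)}}{2} + 3 A \cos{\left(x \right)}
This must equal f(x, t) = - 6 \sin{\left(x \right)} + 12 \cos{\left(x \right)} identically.
Matching coefficients of the independent functions:
  [\sin{\left(x \right)}]:  - \frac{3 A}{2} = -6
  [\cos{\left(x \right)}]:  3 A = 12
Solving: A = 4.
Check against the point condition:
  u(0, 0) = 4  ⟹  A = 4  ✓
Hence u(x, t) = 4 \cos{\left(x \right)}.

Answer: u(x, t) = 4 \cos{\left(x \right)}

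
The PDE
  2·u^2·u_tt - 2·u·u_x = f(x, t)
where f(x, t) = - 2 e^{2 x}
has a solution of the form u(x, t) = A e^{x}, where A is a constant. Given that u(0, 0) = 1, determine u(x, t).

Substitute the ansatz u = A e^{x} into the left-hand side.
Derivatives of the ansatz:
  u_tt = 0
  u_x = A e^{x}
Term by term:
  2·u^2·u_tt = 0
  -2·u·u_x = - 2 A^{2} e^{2 x}
So the left-hand side equals
  - 2 A^{2} e^{2 x}
This must equal f(x, t) = - 2 e^{2 x} identically.
Matching coefficients of the independent functions:
  [e^{2 x}]:  - 2 A^{2} = -2
These equations allow (A) = (-1) or (1).
Impose the point condition(s):
  u(0, 0) = 1  ⟹  A = 1
Only A = 1 satisfies everything.
Hence u(x, t) = e^{x}.

Answer: u(x, t) = e^{x}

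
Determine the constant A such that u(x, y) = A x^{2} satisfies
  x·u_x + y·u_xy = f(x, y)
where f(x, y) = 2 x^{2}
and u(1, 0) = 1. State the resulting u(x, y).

Substitute the ansatz u = A x^{2} into the left-hand side.
Derivatives of the ansatz:
  u_x = 2 A x
  u_xy = 0
Term by term:
  x·u_x = 2 A x^{2}
  y·u_xy = 0
So the left-hand side equals
  2 A x^{2}
This must equal f(x, y) = 2 x^{2} identically.
Matching coefficients of the independent functions:
  [x^{2}]:  2 A = 2
Solving: A = 1.
Check against the point condition:
  u(1, 0) = 1  ⟹  A = 1  ✓
Hence u(x, y) = x^{2}.

Answer: u(x, y) = x^{2}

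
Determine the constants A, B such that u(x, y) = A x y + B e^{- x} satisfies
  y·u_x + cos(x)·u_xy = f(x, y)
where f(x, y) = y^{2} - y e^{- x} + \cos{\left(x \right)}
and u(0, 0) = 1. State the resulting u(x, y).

Substitute the ansatz u = A x y + B e^{- x} into the left-hand side.
Derivatives of the ansatz:
  u_x = A y - B e^{- x}
  u_xy = A
Term by term:
  y·u_x = A y^{2} - B y e^{- x}
  cos(x)·u_xy = A \cos{\left(x \right)}
So the left-hand side equals
  A y^{2} + A \cos{\left(x \right)} - B y e^{- x}
This must equal f(x, y) = y^{2} - y e^{- x} + \cos{\left(x \right)} identically.
Matching coefficients of the independent functions:
  [y^{2}, \cos{\left(x \right)}]:  A = 1
  [y e^{- x}]:  - B = -1
Solving: A = 1, B = 1.
Check against the point condition:
  u(0, 0) = 1  ⟹  B = 1  ✓
Hence u(x, y) = x y + e^{- x}.

Answer: u(x, y) = x y + e^{- x}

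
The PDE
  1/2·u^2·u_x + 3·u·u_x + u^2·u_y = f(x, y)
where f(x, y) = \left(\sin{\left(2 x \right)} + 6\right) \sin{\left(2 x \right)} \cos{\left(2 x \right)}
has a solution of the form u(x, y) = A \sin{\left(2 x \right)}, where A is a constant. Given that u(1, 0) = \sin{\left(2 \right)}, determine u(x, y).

Substitute the ansatz u = A \sin{\left(2 x \right)} into the left-hand side.
Derivatives of the ansatz:
  u_x = 2 A \cos{\left(2 x \right)}
  u_y = 0
Term by term:
  1/2·u^2·u_x = A^{3} \sin^{2}{\left(2 x \right)} \cos{\left(2 x \right)}
  3·u·u_x = 6 A^{2} \sin{\left(2 x \right)} \cos{\left(2 x \right)}
  u^2·u_y = 0
So the left-hand side equals
  A^{3} \sin^{2}{\left(2 x \right)} \cos{\left(2 x \right)} + 6 A^{2} \sin{\left(2 x \right)} \cos{\left(2 x \right)}
This must equal f(x, y) identically; expanded, f = \sin^{2}{\left(2 x \right)} \cos{\left(2 x \right)} + 6 \sin{\left(2 x \right)} \cos{\left(2 x \right)}.
Matching coefficients of the independent functions:
  [\sin{\left(2 x \right)} \cos{\left(2 x \right)}]:  6 A^{2} = 6
  [\sin^{2}{\left(2 x \right)} \cos{\left(2 x \right)}]:  A^{3} = 1
Solving: A = 1.
Check against the point condition:
  u(1, 0) = \sin{\left(2 \right)}  ⟹  A \sin{\left(2 \right)} = \sin{\left(2 \right)}  ✓
Hence u(x, y) = \sin{\left(2 x \right)}.

Answer: u(x, y) = \sin{\left(2 x \right)}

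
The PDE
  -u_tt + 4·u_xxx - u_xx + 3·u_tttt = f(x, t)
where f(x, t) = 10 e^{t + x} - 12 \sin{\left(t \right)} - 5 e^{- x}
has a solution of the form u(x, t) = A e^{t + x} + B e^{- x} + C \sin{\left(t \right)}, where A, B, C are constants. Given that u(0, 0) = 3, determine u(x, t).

Answer: u(x, t) = 2 e^{t + x} - 3 \sin{\left(t \right)} + e^{- x}

Derivation:
Substitute the ansatz u = A e^{t + x} + B e^{- x} + C \sin{\left(t \right)} into the left-hand side.
Derivatives of the ansatz:
  u_tt = A e^{t} e^{x} - C \sin{\left(t \right)}
  u_xxx = A e^{t} e^{x} - B e^{- x}
  u_xx = A e^{t} e^{x} + B e^{- x}
  u_tttt = A e^{t} e^{x} + C \sin{\left(t \right)}
Term by term:
  -u_tt = - A e^{t} e^{x} + C \sin{\left(t \right)}
  4·u_xxx = 4 A e^{t} e^{x} - 4 B e^{- x}
  -u_xx = - A e^{t} e^{x} - B e^{- x}
  3·u_tttt = 3 A e^{t} e^{x} + 3 C \sin{\left(t \right)}
So the left-hand side equals
  5 A e^{t} e^{x} - 5 B e^{- x} + 4 C \sin{\left(t \right)}
This must equal f(x, t) identically; expanded, f = 10 e^{t} e^{x} - 12 \sin{\left(t \right)} - 5 e^{- x}.
Matching coefficients of the independent functions:
  [e^{t} e^{x}]:  5 A = 10
  [e^{- x}]:  - 5 B = -5
  [\sin{\left(t \right)}]:  4 C = -12
Solving: A = 2, B = 1, C = -3.
Check against the point condition:
  u(0, 0) = 3  ⟹  A + B = 3  ✓
Hence u(x, t) = 2 e^{t + x} - 3 \sin{\left(t \right)} + e^{- x}.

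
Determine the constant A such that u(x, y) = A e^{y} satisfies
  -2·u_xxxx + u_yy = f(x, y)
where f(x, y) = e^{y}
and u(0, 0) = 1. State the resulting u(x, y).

Substitute the ansatz u = A e^{y} into the left-hand side.
Derivatives of the ansatz:
  u_xxxx = 0
  u_yy = A e^{y}
Term by term:
  -2·u_xxxx = 0
  u_yy = A e^{y}
So the left-hand side equals
  A e^{y}
This must equal f(x, y) = e^{y} identically.
Matching coefficients of the independent functions:
  [e^{y}]:  A = 1
Solving: A = 1.
Check against the point condition:
  u(0, 0) = 1  ⟹  A = 1  ✓
Hence u(x, y) = e^{y}.

Answer: u(x, y) = e^{y}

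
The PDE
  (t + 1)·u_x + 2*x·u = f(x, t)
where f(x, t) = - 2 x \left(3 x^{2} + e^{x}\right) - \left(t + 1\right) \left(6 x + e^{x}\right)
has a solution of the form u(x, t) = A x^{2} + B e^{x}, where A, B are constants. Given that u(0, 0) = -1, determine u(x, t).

Substitute the ansatz u = A x^{2} + B e^{x} into the left-hand side.
Derivatives of the ansatz:
  u_x = 2 A x + B e^{x}
Term by term:
  (t + 1)·u_x = 2 A t x + 2 A x + B t e^{x} + B e^{x}
  2*x·u = 2 A x^{3} + 2 B x e^{x}
So the left-hand side equals
  2 A t x + 2 A x^{3} + 2 A x + B t e^{x} + 2 B x e^{x} + B e^{x}
This must equal f(x, t) identically; expanded, f = - 6 t x - t e^{x} - 6 x^{3} - 2 x e^{x} - 6 x - e^{x}.
Matching coefficients of the independent functions:
  [x, x^{3}, t x]:  2 A = -6
  [t e^{x}, e^{x}]:  B = -1
  [x e^{x}]:  2 B = -2
Solving: A = -3, B = -1.
Check against the point condition:
  u(0, 0) = -1  ⟹  B = -1  ✓
Hence u(x, t) = - 3 x^{2} - e^{x}.

Answer: u(x, t) = - 3 x^{2} - e^{x}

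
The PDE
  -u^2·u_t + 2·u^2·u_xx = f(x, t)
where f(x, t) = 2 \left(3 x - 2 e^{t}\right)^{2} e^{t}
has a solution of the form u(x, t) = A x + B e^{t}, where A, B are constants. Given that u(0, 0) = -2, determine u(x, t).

Substitute the ansatz u = A x + B e^{t} into the left-hand side.
Derivatives of the ansatz:
  u_t = B e^{t}
  u_xx = 0
Term by term:
  -u^2·u_t = - A^{2} B x^{2} e^{t} - 2 A B^{2} x e^{2 t} - B^{3} e^{3 t}
  2·u^2·u_xx = 0
So the left-hand side equals
  - A^{2} B x^{2} e^{t} - 2 A B^{2} x e^{2 t} - B^{3} e^{3 t}
This must equal f(x, t) identically; expanded, f = 18 x^{2} e^{t} - 24 x e^{2 t} + 8 e^{3 t}.
Matching coefficients of the independent functions:
  [x e^{2 t}]:  - 2 A B^{2} = -24
  [x^{2} e^{t}]:  - A^{2} B = 18
  [e^{3 t}]:  - B^{3} = 8
Solving: A = 3, B = -2.
Check against the point condition:
  u(0, 0) = -2  ⟹  B = -2  ✓
Hence u(x, t) = 3 x - 2 e^{t}.

Answer: u(x, t) = 3 x - 2 e^{t}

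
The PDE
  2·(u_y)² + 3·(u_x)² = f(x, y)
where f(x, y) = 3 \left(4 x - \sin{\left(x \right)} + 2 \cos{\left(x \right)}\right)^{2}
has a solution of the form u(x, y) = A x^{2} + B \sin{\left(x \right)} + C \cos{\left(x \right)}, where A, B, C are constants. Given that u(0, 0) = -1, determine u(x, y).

Answer: u(x, y) = - 2 x^{2} - 2 \sin{\left(x \right)} - \cos{\left(x \right)}

Derivation:
Substitute the ansatz u = A x^{2} + B \sin{\left(x \right)} + C \cos{\left(x \right)} into the left-hand side.
Derivatives of the ansatz:
  u_y = 0
  u_x = 2 A x + B \cos{\left(x \right)} - C \sin{\left(x \right)}
Term by term:
  2·(u_y)² = 0
  3·(u_x)² = 12 A^{2} x^{2} + 12 A B x \cos{\left(x \right)} - 12 A C x \sin{\left(x \right)} + 3 B^{2} \cos^{2}{\left(x \right)} - 6 B C \sin{\left(x \right)} \cos{\left(x \right)} + 3 C^{2} \sin^{2}{\left(x \right)}
So the left-hand side equals
  12 A^{2} x^{2} + 12 A B x \cos{\left(x \right)} - 12 A C x \sin{\left(x \right)} + 3 B^{2} \cos^{2}{\left(x \right)} - 6 B C \sin{\left(x \right)} \cos{\left(x \right)} + 3 C^{2} \sin^{2}{\left(x \right)}
This must equal f(x, y) identically; expanded, f = 48 x^{2} - 24 x \sin{\left(x \right)} + 48 x \cos{\left(x \right)} + 3 \sin^{2}{\left(x \right)} - 12 \sin{\left(x \right)} \cos{\left(x \right)} + 12 \cos^{2}{\left(x \right)}.
Matching coefficients of the independent functions:
  [x^{2}]:  12 A^{2} = 48
  [x \sin{\left(x \right)}]:  - 12 A C = -24
  [x \cos{\left(x \right)}]:  12 A B = 48
  [\sin{\left(x \right)} \cos{\left(x \right)}]:  - 6 B C = -12
  [\sin^{2}{\left(x \right)}]:  3 C^{2} = 3
  [\cos^{2}{\left(x \right)}]:  3 B^{2} = 12
These equations allow (A, B, C) = (-2, -2, -1) or (2, 2, 1).
Impose the point condition(s):
  u(0, 0) = -1  ⟹  C = -1
Only A = -2, B = -2, C = -1 satisfies everything.
Hence u(x, y) = - 2 x^{2} - 2 \sin{\left(x \right)} - \cos{\left(x \right)}.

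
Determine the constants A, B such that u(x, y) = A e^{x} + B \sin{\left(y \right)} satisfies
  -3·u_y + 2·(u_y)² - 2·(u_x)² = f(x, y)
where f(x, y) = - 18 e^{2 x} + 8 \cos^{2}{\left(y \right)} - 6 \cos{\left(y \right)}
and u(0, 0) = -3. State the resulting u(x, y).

Answer: u(x, y) = - 3 e^{x} + 2 \sin{\left(y \right)}

Derivation:
Substitute the ansatz u = A e^{x} + B \sin{\left(y \right)} into the left-hand side.
Derivatives of the ansatz:
  u_y = B \cos{\left(y \right)}
  u_x = A e^{x}
Term by term:
  -3·u_y = - 3 B \cos{\left(y \right)}
  2·(u_y)² = 2 B^{2} \cos^{2}{\left(y \right)}
  -2·(u_x)² = - 2 A^{2} e^{2 x}
So the left-hand side equals
  - 2 A^{2} e^{2 x} + 2 B^{2} \cos^{2}{\left(y \right)} - 3 B \cos{\left(y \right)}
This must equal f(x, y) = - 18 e^{2 x} + 8 \cos^{2}{\left(y \right)} - 6 \cos{\left(y \right)} identically.
Matching coefficients of the independent functions:
  [e^{2 x}]:  - 2 A^{2} = -18
  [\cos{\left(y \right)}]:  - 3 B = -6
  [\cos^{2}{\left(y \right)}]:  2 B^{2} = 8
These equations allow (A, B) = (-3, 2) or (3, 2).
Impose the point condition(s):
  u(0, 0) = -3  ⟹  A = -3
Only A = -3, B = 2 satisfies everything.
Hence u(x, y) = - 3 e^{x} + 2 \sin{\left(y \right)}.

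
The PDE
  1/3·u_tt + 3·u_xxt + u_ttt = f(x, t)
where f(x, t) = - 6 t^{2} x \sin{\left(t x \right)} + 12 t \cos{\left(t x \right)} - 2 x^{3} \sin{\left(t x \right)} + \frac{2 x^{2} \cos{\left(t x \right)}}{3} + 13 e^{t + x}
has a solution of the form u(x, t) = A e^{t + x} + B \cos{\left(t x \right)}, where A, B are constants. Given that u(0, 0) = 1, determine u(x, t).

Answer: u(x, t) = 3 e^{t + x} - 2 \cos{\left(t x \right)}

Derivation:
Substitute the ansatz u = A e^{t + x} + B \cos{\left(t x \right)} into the left-hand side.
Derivatives of the ansatz:
  u_tt = A e^{t} e^{x} - B x^{2} \cos{\left(t x \right)}
  u_xxt = A e^{t} e^{x} + B t^{2} x \sin{\left(t x \right)} - 2 B t \cos{\left(t x \right)}
  u_ttt = A e^{t} e^{x} + B x^{3} \sin{\left(t x \right)}
Term by term:
  1/3·u_tt = \frac{A e^{t} e^{x}}{3} - \frac{B x^{2} \cos{\left(t x \right)}}{3}
  3·u_xxt = 3 A e^{t} e^{x} + 3 B t^{2} x \sin{\left(t x \right)} - 6 B t \cos{\left(t x \right)}
  u_ttt = A e^{t} e^{x} + B x^{3} \sin{\left(t x \right)}
So the left-hand side equals
  \frac{13 A e^{t} e^{x}}{3} + 3 B t^{2} x \sin{\left(t x \right)} - 6 B t \cos{\left(t x \right)} + B x^{3} \sin{\left(t x \right)} - \frac{B x^{2} \cos{\left(t x \right)}}{3}
This must equal f(x, t) identically; expanded, f = - 6 t^{2} x \sin{\left(t x \right)} + 12 t \cos{\left(t x \right)} - 2 x^{3} \sin{\left(t x \right)} + \frac{2 x^{2} \cos{\left(t x \right)}}{3} + 13 e^{t} e^{x}.
Matching coefficients of the independent functions:
  [t \cos{\left(t x \right)}]:  - 6 B = 12
  [x^{2} \cos{\left(t x \right)}]:  - \frac{B}{3} = \frac{2}{3}
  [x^{3} \sin{\left(t x \right)}]:  B = -2
  [e^{t} e^{x}]:  \frac{13 A}{3} = 13
  [t^{2} x \sin{\left(t x \right)}]:  3 B = -6
Solving: A = 3, B = -2.
Check against the point condition:
  u(0, 0) = 1  ⟹  A + B = 1  ✓
Hence u(x, t) = 3 e^{t + x} - 2 \cos{\left(t x \right)}.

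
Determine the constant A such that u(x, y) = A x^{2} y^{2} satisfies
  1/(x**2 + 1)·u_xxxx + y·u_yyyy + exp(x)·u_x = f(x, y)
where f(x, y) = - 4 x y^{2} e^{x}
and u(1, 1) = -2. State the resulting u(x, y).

Answer: u(x, y) = - 2 x^{2} y^{2}

Derivation:
Substitute the ansatz u = A x^{2} y^{2} into the left-hand side.
Derivatives of the ansatz:
  u_xxxx = 0
  u_yyyy = 0
  u_x = 2 A x y^{2}
Term by term:
  1/(x**2 + 1)·u_xxxx = 0
  y·u_yyyy = 0
  exp(x)·u_x = 2 A x y^{2} e^{x}
So the left-hand side equals
  2 A x y^{2} e^{x}
This must equal f(x, y) = - 4 x y^{2} e^{x} identically.
Matching coefficients of the independent functions:
  [x y^{2} e^{x}]:  2 A = -4
Solving: A = -2.
Check against the point condition:
  u(1, 1) = -2  ⟹  A = -2  ✓
Hence u(x, y) = - 2 x^{2} y^{2}.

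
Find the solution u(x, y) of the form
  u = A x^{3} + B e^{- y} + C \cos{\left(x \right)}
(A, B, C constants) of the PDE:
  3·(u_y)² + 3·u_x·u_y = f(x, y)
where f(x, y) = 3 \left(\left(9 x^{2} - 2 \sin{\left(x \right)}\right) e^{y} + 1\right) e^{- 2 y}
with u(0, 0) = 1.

Substitute the ansatz u = A x^{3} + B e^{- y} + C \cos{\left(x \right)} into the left-hand side.
Derivatives of the ansatz:
  u_y = - B e^{- y}
  u_x = 3 A x^{2} - C \sin{\left(x \right)}
Term by term:
  3·(u_y)² = 3 B^{2} e^{- 2 y}
  3·u_x·u_y = - 9 A B x^{2} e^{- y} + 3 B C e^{- y} \sin{\left(x \right)}
So the left-hand side equals
  - 9 A B x^{2} e^{- y} + 3 B^{2} e^{- 2 y} + 3 B C e^{- y} \sin{\left(x \right)}
This must equal f(x, y) identically; expanded, f = 27 x^{2} e^{- y} - 6 e^{- y} \sin{\left(x \right)} + 3 e^{- 2 y}.
Matching coefficients of the independent functions:
  [x^{2} e^{- y}]:  - 9 A B = 27
  [e^{- y} \sin{\left(x \right)}]:  3 B C = -6
  [e^{- 2 y}]:  3 B^{2} = 3
These equations allow (A, B, C) = (-3, 1, -2) or (3, -1, 2).
Impose the point condition(s):
  u(0, 0) = 1  ⟹  B + C = 1
Only A = 3, B = -1, C = 2 satisfies everything.
Hence u(x, y) = 3 x^{3} + 2 \cos{\left(x \right)} - e^{- y}.

Answer: u(x, y) = 3 x^{3} + 2 \cos{\left(x \right)} - e^{- y}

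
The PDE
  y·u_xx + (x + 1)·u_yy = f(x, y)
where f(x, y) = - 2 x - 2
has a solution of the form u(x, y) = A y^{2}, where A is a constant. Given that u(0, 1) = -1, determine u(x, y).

Substitute the ansatz u = A y^{2} into the left-hand side.
Derivatives of the ansatz:
  u_xx = 0
  u_yy = 2 A
Term by term:
  y·u_xx = 0
  (x + 1)·u_yy = 2 A x + 2 A
So the left-hand side equals
  2 A x + 2 A
This must equal f(x, y) = - 2 x - 2 identically.
Matching coefficients of the independent functions:
  [constant term, x]:  2 A = -2
Solving: A = -1.
Check against the point condition:
  u(0, 1) = -1  ⟹  A = -1  ✓
Hence u(x, y) = - y^{2}.

Answer: u(x, y) = - y^{2}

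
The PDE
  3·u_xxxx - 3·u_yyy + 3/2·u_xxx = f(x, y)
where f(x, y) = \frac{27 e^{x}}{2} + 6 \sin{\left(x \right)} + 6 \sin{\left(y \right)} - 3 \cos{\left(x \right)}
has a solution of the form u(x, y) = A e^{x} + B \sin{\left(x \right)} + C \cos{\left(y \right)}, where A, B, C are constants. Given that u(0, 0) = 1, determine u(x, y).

Substitute the ansatz u = A e^{x} + B \sin{\left(x \right)} + C \cos{\left(y \right)} into the left-hand side.
Derivatives of the ansatz:
  u_xxxx = A e^{x} + B \sin{\left(x \right)}
  u_yyy = C \sin{\left(y \right)}
  u_xxx = A e^{x} - B \cos{\left(x \right)}
Term by term:
  3·u_xxxx = 3 A e^{x} + 3 B \sin{\left(x \right)}
  -3·u_yyy = - 3 C \sin{\left(y \right)}
  3/2·u_xxx = \frac{3 A e^{x}}{2} - \frac{3 B \cos{\left(x \right)}}{2}
So the left-hand side equals
  \frac{9 A e^{x}}{2} + 3 B \sin{\left(x \right)} - \frac{3 B \cos{\left(x \right)}}{2} - 3 C \sin{\left(y \right)}
This must equal f(x, y) = \frac{27 e^{x}}{2} + 6 \sin{\left(x \right)} + 6 \sin{\left(y \right)} - 3 \cos{\left(x \right)} identically.
Matching coefficients of the independent functions:
  [e^{x}]:  \frac{9 A}{2} = \frac{27}{2}
  [\sin{\left(x \right)}]:  3 B = 6
  [\sin{\left(y \right)}]:  - 3 C = 6
  [\cos{\left(x \right)}]:  - \frac{3 B}{2} = -3
Solving: A = 3, B = 2, C = -2.
Check against the point condition:
  u(0, 0) = 1  ⟹  A + C = 1  ✓
Hence u(x, y) = 3 e^{x} + 2 \sin{\left(x \right)} - 2 \cos{\left(y \right)}.

Answer: u(x, y) = 3 e^{x} + 2 \sin{\left(x \right)} - 2 \cos{\left(y \right)}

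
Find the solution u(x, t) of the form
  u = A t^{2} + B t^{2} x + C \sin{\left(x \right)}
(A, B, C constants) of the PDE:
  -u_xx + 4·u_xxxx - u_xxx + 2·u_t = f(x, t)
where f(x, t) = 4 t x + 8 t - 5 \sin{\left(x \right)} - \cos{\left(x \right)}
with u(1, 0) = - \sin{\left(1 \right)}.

Substitute the ansatz u = A t^{2} + B t^{2} x + C \sin{\left(x \right)} into the left-hand side.
Derivatives of the ansatz:
  u_xx = - C \sin{\left(x \right)}
  u_xxxx = C \sin{\left(x \right)}
  u_xxx = - C \cos{\left(x \right)}
  u_t = 2 A t + 2 B t x
Term by term:
  -u_xx = C \sin{\left(x \right)}
  4·u_xxxx = 4 C \sin{\left(x \right)}
  -u_xxx = C \cos{\left(x \right)}
  2·u_t = 4 A t + 4 B t x
So the left-hand side equals
  4 A t + 4 B t x + 5 C \sin{\left(x \right)} + C \cos{\left(x \right)}
This must equal f(x, t) = 4 t x + 8 t - 5 \sin{\left(x \right)} - \cos{\left(x \right)} identically.
Matching coefficients of the independent functions:
  [t]:  4 A = 8
  [t x]:  4 B = 4
  [\sin{\left(x \right)}]:  5 C = -5
  [\cos{\left(x \right)}]:  C = -1
Solving: A = 2, B = 1, C = -1.
Check against the point condition:
  u(1, 0) = - \sin{\left(1 \right)}  ⟹  C \sin{\left(1 \right)} = - \sin{\left(1 \right)}  ✓
Hence u(x, t) = t^{2} x + 2 t^{2} - \sin{\left(x \right)}.

Answer: u(x, t) = t^{2} x + 2 t^{2} - \sin{\left(x \right)}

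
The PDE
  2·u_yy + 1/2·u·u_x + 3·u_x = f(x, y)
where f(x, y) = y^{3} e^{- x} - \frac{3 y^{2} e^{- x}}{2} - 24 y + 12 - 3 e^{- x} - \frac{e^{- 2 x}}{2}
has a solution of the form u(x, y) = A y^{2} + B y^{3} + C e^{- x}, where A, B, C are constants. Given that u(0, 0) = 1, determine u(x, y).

Substitute the ansatz u = A y^{2} + B y^{3} + C e^{- x} into the left-hand side.
Derivatives of the ansatz:
  u_yy = 2 A + 6 B y
  u_x = - C e^{- x}
Term by term:
  2·u_yy = 4 A + 12 B y
  1/2·u·u_x = - \frac{A C y^{2} e^{- x}}{2} - \frac{B C y^{3} e^{- x}}{2} - \frac{C^{2} e^{- 2 x}}{2}
  3·u_x = - 3 C e^{- x}
So the left-hand side equals
  - \frac{A C y^{2} e^{- x}}{2} + 4 A - \frac{B C y^{3} e^{- x}}{2} + 12 B y - \frac{C^{2} e^{- 2 x}}{2} - 3 C e^{- x}
This must equal f(x, y) = y^{3} e^{- x} - \frac{3 y^{2} e^{- x}}{2} - 24 y + 12 - 3 e^{- x} - \frac{e^{- 2 x}}{2} identically.
Matching coefficients of the independent functions:
  [constant term]:  4 A = 12
  [y]:  12 B = -24
  [y^{2} e^{- x}]:  - \frac{A C}{2} = - \frac{3}{2}
  [y^{3} e^{- x}]:  - \frac{B C}{2} = 1
  [e^{- 2 x}]:  - \frac{C^{2}}{2} = - \frac{1}{2}
  [e^{- x}]:  - 3 C = -3
Solving: A = 3, B = -2, C = 1.
Check against the point condition:
  u(0, 0) = 1  ⟹  C = 1  ✓
Hence u(x, y) = - 2 y^{3} + 3 y^{2} + e^{- x}.

Answer: u(x, y) = - 2 y^{3} + 3 y^{2} + e^{- x}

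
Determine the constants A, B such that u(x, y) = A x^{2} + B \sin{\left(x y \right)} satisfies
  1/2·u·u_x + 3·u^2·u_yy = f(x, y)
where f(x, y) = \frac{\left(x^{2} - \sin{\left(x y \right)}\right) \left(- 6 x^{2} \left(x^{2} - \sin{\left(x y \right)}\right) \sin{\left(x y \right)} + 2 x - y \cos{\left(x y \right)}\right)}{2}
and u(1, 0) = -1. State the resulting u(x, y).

Answer: u(x, y) = - x^{2} + \sin{\left(x y \right)}

Derivation:
Substitute the ansatz u = A x^{2} + B \sin{\left(x y \right)} into the left-hand side.
Derivatives of the ansatz:
  u_x = 2 A x + B y \cos{\left(x y \right)}
  u_yy = - B x^{2} \sin{\left(x y \right)}
Term by term:
  1/2·u·u_x = A^{2} x^{3} + \frac{A B x^{2} y \cos{\left(x y \right)}}{2} + A B x \sin{\left(x y \right)} + \frac{B^{2} y \sin{\left(x y \right)} \cos{\left(x y \right)}}{2}
  3·u^2·u_yy = - 3 A^{2} B x^{6} \sin{\left(x y \right)} - 6 A B^{2} x^{4} \sin^{2}{\left(x y \right)} - 3 B^{3} x^{2} \sin^{3}{\left(x y \right)}
So the left-hand side equals
  - 3 A^{2} B x^{6} \sin{\left(x y \right)} + A^{2} x^{3} - 6 A B^{2} x^{4} \sin^{2}{\left(x y \right)} + \frac{A B x^{2} y \cos{\left(x y \right)}}{2} + A B x \sin{\left(x y \right)} - 3 B^{3} x^{2} \sin^{3}{\left(x y \right)} + \frac{B^{2} y \sin{\left(x y \right)} \cos{\left(x y \right)}}{2}
This must equal f(x, y) identically; expanded, f = - 3 x^{6} \sin{\left(x y \right)} + 6 x^{4} \sin^{2}{\left(x y \right)} + x^{3} - \frac{x^{2} y \cos{\left(x y \right)}}{2} - 3 x^{2} \sin^{3}{\left(x y \right)} - x \sin{\left(x y \right)} + \frac{y \sin{\left(x y \right)} \cos{\left(x y \right)}}{2}.
Matching coefficients of the independent functions:
  [x^{3}]:  A^{2} = 1
  [x \sin{\left(x y \right)}]:  A B = -1
  [x^{2} \sin^{3}{\left(x y \right)}]:  - 3 B^{3} = -3
  [x^{4} \sin^{2}{\left(x y \right)}]:  - 6 A B^{2} = 6
  [x^{6} \sin{\left(x y \right)}]:  - 3 A^{2} B = -3
  [x^{2} y \cos{\left(x y \right)}]:  \frac{A B}{2} = - \frac{1}{2}
  [y \sin{\left(x y \right)} \cos{\left(x y \right)}]:  \frac{B^{2}}{2} = \frac{1}{2}
Solving: A = -1, B = 1.
Check against the point condition:
  u(1, 0) = -1  ⟹  A = -1  ✓
Hence u(x, y) = - x^{2} + \sin{\left(x y \right)}.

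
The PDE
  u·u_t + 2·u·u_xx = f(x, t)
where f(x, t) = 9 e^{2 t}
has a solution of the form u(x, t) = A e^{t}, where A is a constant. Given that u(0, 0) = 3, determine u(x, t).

Answer: u(x, t) = 3 e^{t}

Derivation:
Substitute the ansatz u = A e^{t} into the left-hand side.
Derivatives of the ansatz:
  u_t = A e^{t}
  u_xx = 0
Term by term:
  u·u_t = A^{2} e^{2 t}
  2·u·u_xx = 0
So the left-hand side equals
  A^{2} e^{2 t}
This must equal f(x, t) = 9 e^{2 t} identically.
Matching coefficients of the independent functions:
  [e^{2 t}]:  A^{2} = 9
These equations allow (A) = (-3) or (3).
Impose the point condition(s):
  u(0, 0) = 3  ⟹  A = 3
Only A = 3 satisfies everything.
Hence u(x, t) = 3 e^{t}.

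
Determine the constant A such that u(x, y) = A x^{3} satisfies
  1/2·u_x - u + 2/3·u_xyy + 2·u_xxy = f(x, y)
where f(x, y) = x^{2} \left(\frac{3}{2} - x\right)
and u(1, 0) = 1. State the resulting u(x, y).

Substitute the ansatz u = A x^{3} into the left-hand side.
Derivatives of the ansatz:
  u_x = 3 A x^{2}
  u_xyy = 0
  u_xxy = 0
Term by term:
  1/2·u_x = \frac{3 A x^{2}}{2}
  -u = - A x^{3}
  2/3·u_xyy = 0
  2·u_xxy = 0
So the left-hand side equals
  - A x^{3} + \frac{3 A x^{2}}{2}
This must equal f(x, y) identically; expanded, f = - x^{3} + \frac{3 x^{2}}{2}.
Matching coefficients of the independent functions:
  [x^{2}]:  \frac{3 A}{2} = \frac{3}{2}
  [x^{3}]:  - A = -1
Solving: A = 1.
Check against the point condition:
  u(1, 0) = 1  ⟹  A = 1  ✓
Hence u(x, y) = x^{3}.

Answer: u(x, y) = x^{3}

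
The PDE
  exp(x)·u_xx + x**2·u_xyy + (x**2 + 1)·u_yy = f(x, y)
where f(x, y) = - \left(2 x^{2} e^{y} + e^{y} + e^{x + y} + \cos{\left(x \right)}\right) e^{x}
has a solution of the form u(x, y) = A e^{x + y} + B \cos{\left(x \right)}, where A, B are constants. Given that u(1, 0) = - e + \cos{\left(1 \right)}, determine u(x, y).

Substitute the ansatz u = A e^{x + y} + B \cos{\left(x \right)} into the left-hand side.
Derivatives of the ansatz:
  u_xx = A e^{x} e^{y} - B \cos{\left(x \right)}
  u_xyy = A e^{x} e^{y}
  u_yy = A e^{x} e^{y}
Term by term:
  exp(x)·u_xx = A e^{2 x} e^{y} - B e^{x} \cos{\left(x \right)}
  x**2·u_xyy = A x^{2} e^{x} e^{y}
  (x**2 + 1)·u_yy = A x^{2} e^{x} e^{y} + A e^{x} e^{y}
So the left-hand side equals
  2 A x^{2} e^{x} e^{y} + A e^{2 x} e^{y} + A e^{x} e^{y} - B e^{x} \cos{\left(x \right)}
This must equal f(x, y) identically; expanded, f = - 2 x^{2} e^{x} e^{y} - e^{2 x} e^{y} - e^{x} e^{y} - e^{x} \cos{\left(x \right)}.
Matching coefficients of the independent functions:
  [e^{x} e^{y}, e^{2 x} e^{y}]:  A = -1
  [e^{x} \cos{\left(x \right)}]:  - B = -1
  [x^{2} e^{x} e^{y}]:  2 A = -2
Solving: A = -1, B = 1.
Check against the point condition:
  u(1, 0) = - e + \cos{\left(1 \right)}  ⟹  e A + B \cos{\left(1 \right)} = - e + \cos{\left(1 \right)}  ✓
Hence u(x, y) = - e^{x + y} + \cos{\left(x \right)}.

Answer: u(x, y) = - e^{x + y} + \cos{\left(x \right)}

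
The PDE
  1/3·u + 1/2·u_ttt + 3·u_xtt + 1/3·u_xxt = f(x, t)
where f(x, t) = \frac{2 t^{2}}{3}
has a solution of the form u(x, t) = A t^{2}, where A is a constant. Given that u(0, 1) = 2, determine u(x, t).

Answer: u(x, t) = 2 t^{2}

Derivation:
Substitute the ansatz u = A t^{2} into the left-hand side.
Derivatives of the ansatz:
  u_ttt = 0
  u_xtt = 0
  u_xxt = 0
Term by term:
  1/3·u = \frac{A t^{2}}{3}
  1/2·u_ttt = 0
  3·u_xtt = 0
  1/3·u_xxt = 0
So the left-hand side equals
  \frac{A t^{2}}{3}
This must equal f(x, t) = \frac{2 t^{2}}{3} identically.
Matching coefficients of the independent functions:
  [t^{2}]:  \frac{A}{3} = \frac{2}{3}
Solving: A = 2.
Check against the point condition:
  u(0, 1) = 2  ⟹  A = 2  ✓
Hence u(x, t) = 2 t^{2}.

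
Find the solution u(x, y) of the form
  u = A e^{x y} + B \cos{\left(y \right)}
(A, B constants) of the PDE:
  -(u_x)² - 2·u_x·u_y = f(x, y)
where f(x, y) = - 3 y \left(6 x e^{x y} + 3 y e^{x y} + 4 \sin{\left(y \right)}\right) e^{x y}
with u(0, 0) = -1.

Substitute the ansatz u = A e^{x y} + B \cos{\left(y \right)} into the left-hand side.
Derivatives of the ansatz:
  u_x = A y e^{x y}
  u_y = A x e^{x y} - B \sin{\left(y \right)}
Term by term:
  -(u_x)² = - A^{2} y^{2} e^{2 x y}
  -2·u_x·u_y = - 2 A^{2} x y e^{2 x y} + 2 A B y e^{x y} \sin{\left(y \right)}
So the left-hand side equals
  - 2 A^{2} x y e^{2 x y} - A^{2} y^{2} e^{2 x y} + 2 A B y e^{x y} \sin{\left(y \right)}
This must equal f(x, y) identically; expanded, f = - 18 x y e^{2 x y} - 9 y^{2} e^{2 x y} - 12 y e^{x y} \sin{\left(y \right)}.
Matching coefficients of the independent functions:
  [y^{2} e^{2 x y}]:  - A^{2} = -9
  [x y e^{2 x y}]:  - 2 A^{2} = -18
  [y e^{x y} \sin{\left(y \right)}]:  2 A B = -12
These equations allow (A, B) = (-3, 2) or (3, -2).
Impose the point condition(s):
  u(0, 0) = -1  ⟹  A + B = -1
Only A = -3, B = 2 satisfies everything.
Hence u(x, y) = - 3 e^{x y} + 2 \cos{\left(y \right)}.

Answer: u(x, y) = - 3 e^{x y} + 2 \cos{\left(y \right)}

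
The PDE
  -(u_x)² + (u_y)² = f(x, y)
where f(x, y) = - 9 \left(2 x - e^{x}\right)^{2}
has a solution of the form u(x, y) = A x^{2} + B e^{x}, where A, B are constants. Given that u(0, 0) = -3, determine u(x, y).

Substitute the ansatz u = A x^{2} + B e^{x} into the left-hand side.
Derivatives of the ansatz:
  u_x = 2 A x + B e^{x}
  u_y = 0
Term by term:
  -(u_x)² = - 4 A^{2} x^{2} - 4 A B x e^{x} - B^{2} e^{2 x}
  (u_y)² = 0
So the left-hand side equals
  - 4 A^{2} x^{2} - 4 A B x e^{x} - B^{2} e^{2 x}
This must equal f(x, y) identically; expanded, f = - 36 x^{2} + 36 x e^{x} - 9 e^{2 x}.
Matching coefficients of the independent functions:
  [x^{2}]:  - 4 A^{2} = -36
  [x e^{x}]:  - 4 A B = 36
  [e^{2 x}]:  - B^{2} = -9
These equations allow (A, B) = (-3, 3) or (3, -3).
Impose the point condition(s):
  u(0, 0) = -3  ⟹  B = -3
Only A = 3, B = -3 satisfies everything.
Hence u(x, y) = 3 x^{2} - 3 e^{x}.

Answer: u(x, y) = 3 x^{2} - 3 e^{x}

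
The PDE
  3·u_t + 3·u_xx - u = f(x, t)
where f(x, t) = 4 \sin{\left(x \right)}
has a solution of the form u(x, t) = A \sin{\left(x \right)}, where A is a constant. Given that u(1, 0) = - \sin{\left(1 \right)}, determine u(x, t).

Substitute the ansatz u = A \sin{\left(x \right)} into the left-hand side.
Derivatives of the ansatz:
  u_t = 0
  u_xx = - A \sin{\left(x \right)}
Term by term:
  3·u_t = 0
  3·u_xx = - 3 A \sin{\left(x \right)}
  -u = - A \sin{\left(x \right)}
So the left-hand side equals
  - 4 A \sin{\left(x \right)}
This must equal f(x, t) = 4 \sin{\left(x \right)} identically.
Matching coefficients of the independent functions:
  [\sin{\left(x \right)}]:  - 4 A = 4
Solving: A = -1.
Check against the point condition:
  u(1, 0) = - \sin{\left(1 \right)}  ⟹  A \sin{\left(1 \right)} = - \sin{\left(1 \right)}  ✓
Hence u(x, t) = - \sin{\left(x \right)}.

Answer: u(x, t) = - \sin{\left(x \right)}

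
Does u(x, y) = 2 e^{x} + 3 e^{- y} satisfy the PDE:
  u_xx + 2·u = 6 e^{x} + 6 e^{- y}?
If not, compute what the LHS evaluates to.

Answer: Yes

Derivation:
Evaluate each term of the left-hand side for u = 2 e^{x} + 3 e^{- y}.
Derivatives:
  u_xx = 2 e^{x}
Terms:
  u_xx = 2 e^{x}
  2·u = 4 e^{x} + 6 e^{- y}
Sum: LHS = 6 e^{x} + 6 e^{- y}
This is exactly the given right-hand side, so u is a solution.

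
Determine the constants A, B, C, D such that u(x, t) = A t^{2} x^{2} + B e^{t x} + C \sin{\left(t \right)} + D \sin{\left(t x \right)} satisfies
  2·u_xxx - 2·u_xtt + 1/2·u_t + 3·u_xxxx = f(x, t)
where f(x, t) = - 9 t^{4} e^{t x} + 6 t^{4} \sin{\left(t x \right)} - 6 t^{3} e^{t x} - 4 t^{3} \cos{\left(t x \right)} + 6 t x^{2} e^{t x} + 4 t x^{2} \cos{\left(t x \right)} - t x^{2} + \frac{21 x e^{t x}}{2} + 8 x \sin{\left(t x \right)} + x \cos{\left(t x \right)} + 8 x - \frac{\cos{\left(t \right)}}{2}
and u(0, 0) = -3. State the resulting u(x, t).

Substitute the ansatz u = A t^{2} x^{2} + B e^{t x} + C \sin{\left(t \right)} + D \sin{\left(t x \right)} into the left-hand side.
Derivatives of the ansatz:
  u_xxx = B t^{3} e^{t x} - D t^{3} \cos{\left(t x \right)}
  u_xtt = 4 A x + B t x^{2} e^{t x} + 2 B x e^{t x} - D t x^{2} \cos{\left(t x \right)} - 2 D x \sin{\left(t x \right)}
  u_t = 2 A t x^{2} + B x e^{t x} + C \cos{\left(t \right)} + D x \cos{\left(t x \right)}
  u_xxxx = B t^{4} e^{t x} + D t^{4} \sin{\left(t x \right)}
Term by term:
  2·u_xxx = 2 B t^{3} e^{t x} - 2 D t^{3} \cos{\left(t x \right)}
  -2·u_xtt = - 8 A x - 2 B t x^{2} e^{t x} - 4 B x e^{t x} + 2 D t x^{2} \cos{\left(t x \right)} + 4 D x \sin{\left(t x \right)}
  1/2·u_t = A t x^{2} + \frac{B x e^{t x}}{2} + \frac{C \cos{\left(t \right)}}{2} + \frac{D x \cos{\left(t x \right)}}{2}
  3·u_xxxx = 3 B t^{4} e^{t x} + 3 D t^{4} \sin{\left(t x \right)}
So the left-hand side equals
  A t x^{2} - 8 A x + 3 B t^{4} e^{t x} + 2 B t^{3} e^{t x} - 2 B t x^{2} e^{t x} - \frac{7 B x e^{t x}}{2} + \frac{C \cos{\left(t \right)}}{2} + 3 D t^{4} \sin{\left(t x \right)} - 2 D t^{3} \cos{\left(t x \right)} + 2 D t x^{2} \cos{\left(t x \right)} + 4 D x \sin{\left(t x \right)} + \frac{D x \cos{\left(t x \right)}}{2}
This must equal f(x, t) = - 9 t^{4} e^{t x} + 6 t^{4} \sin{\left(t x \right)} - 6 t^{3} e^{t x} - 4 t^{3} \cos{\left(t x \right)} + 6 t x^{2} e^{t x} + 4 t x^{2} \cos{\left(t x \right)} - t x^{2} + \frac{21 x e^{t x}}{2} + 8 x \sin{\left(t x \right)} + x \cos{\left(t x \right)} + 8 x - \frac{\cos{\left(t \right)}}{2} identically.
Matching coefficients of the independent functions:
  [x]:  - 8 A = 8
  [t x^{2}]:  A = -1
  [t^{3} e^{t x}]:  2 B = -6
  [t^{3} \cos{\left(t x \right)}]:  - 2 D = -4
  [t^{4} e^{t x}]:  3 B = -9
  [t^{4} \sin{\left(t x \right)}]:  3 D = 6
  [x e^{t x}]:  - \frac{7 B}{2} = \frac{21}{2}
  [x \sin{\left(t x \right)}]:  4 D = 8
  [x \cos{\left(t x \right)}]:  \frac{D}{2} = 1
  [t x^{2} e^{t x}]:  - 2 B = 6
  [t x^{2} \cos{\left(t x \right)}]:  2 D = 4
  [\cos{\left(t \right)}]:  \frac{C}{2} = - \frac{1}{2}
Solving: A = -1, B = -3, C = -1, D = 2.
Check against the point condition:
  u(0, 0) = -3  ⟹  B = -3  ✓
Hence u(x, t) = - t^{2} x^{2} - 3 e^{t x} - \sin{\left(t \right)} + 2 \sin{\left(t x \right)}.

Answer: u(x, t) = - t^{2} x^{2} - 3 e^{t x} - \sin{\left(t \right)} + 2 \sin{\left(t x \right)}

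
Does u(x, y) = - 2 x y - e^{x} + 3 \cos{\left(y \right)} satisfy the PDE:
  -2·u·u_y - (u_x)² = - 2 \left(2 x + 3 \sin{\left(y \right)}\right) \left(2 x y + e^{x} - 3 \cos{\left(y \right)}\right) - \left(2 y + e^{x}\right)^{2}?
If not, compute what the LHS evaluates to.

Answer: Yes

Derivation:
Evaluate each term of the left-hand side for u = - 2 x y - e^{x} + 3 \cos{\left(y \right)}.
Derivatives:
  u_y = - 2 x - 3 \sin{\left(y \right)}
  u_x = - 2 y - e^{x}
Terms:
  -2·u·u_y = - 2 \left(2 x + 3 \sin{\left(y \right)}\right) \left(2 x y + e^{x} - 3 \cos{\left(y \right)}\right)
  -(u_x)² = - \left(2 y + e^{x}\right)^{2}
Sum: LHS = - 2 \left(2 x + 3 \sin{\left(y \right)}\right) \left(2 x y + e^{x} - 3 \cos{\left(y \right)}\right) - \left(2 y + e^{x}\right)^{2}
This is exactly the given right-hand side, so u is a solution.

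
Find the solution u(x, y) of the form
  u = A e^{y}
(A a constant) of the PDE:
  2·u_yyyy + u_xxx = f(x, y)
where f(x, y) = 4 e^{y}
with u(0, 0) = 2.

Substitute the ansatz u = A e^{y} into the left-hand side.
Derivatives of the ansatz:
  u_yyyy = A e^{y}
  u_xxx = 0
Term by term:
  2·u_yyyy = 2 A e^{y}
  u_xxx = 0
So the left-hand side equals
  2 A e^{y}
This must equal f(x, y) = 4 e^{y} identically.
Matching coefficients of the independent functions:
  [e^{y}]:  2 A = 4
Solving: A = 2.
Check against the point condition:
  u(0, 0) = 2  ⟹  A = 2  ✓
Hence u(x, y) = 2 e^{y}.

Answer: u(x, y) = 2 e^{y}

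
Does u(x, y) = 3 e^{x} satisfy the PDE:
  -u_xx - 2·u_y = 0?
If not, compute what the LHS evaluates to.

Answer: No, the LHS evaluates to - 3 e^{x}

Derivation:
Evaluate each term of the left-hand side for u = 3 e^{x}.
Derivatives:
  u_xx = 3 e^{x}
  u_y = 0
Terms:
  -u_xx = - 3 e^{x}
  -2·u_y = 0
Sum: LHS = - 3 e^{x}
Given right-hand side: 0. Difference LHS − RHS = - 3 e^{x} ≠ 0, so u is not a solution.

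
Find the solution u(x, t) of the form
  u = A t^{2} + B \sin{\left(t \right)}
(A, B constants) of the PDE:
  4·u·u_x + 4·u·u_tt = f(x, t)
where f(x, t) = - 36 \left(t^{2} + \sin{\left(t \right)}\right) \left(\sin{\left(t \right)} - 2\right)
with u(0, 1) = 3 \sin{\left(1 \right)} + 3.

Answer: u(x, t) = 3 t^{2} + 3 \sin{\left(t \right)}

Derivation:
Substitute the ansatz u = A t^{2} + B \sin{\left(t \right)} into the left-hand side.
Derivatives of the ansatz:
  u_x = 0
  u_tt = 2 A - B \sin{\left(t \right)}
Term by term:
  4·u·u_x = 0
  4·u·u_tt = 8 A^{2} t^{2} - 4 A B t^{2} \sin{\left(t \right)} + 8 A B \sin{\left(t \right)} - 4 B^{2} \sin^{2}{\left(t \right)}
So the left-hand side equals
  8 A^{2} t^{2} - 4 A B t^{2} \sin{\left(t \right)} + 8 A B \sin{\left(t \right)} - 4 B^{2} \sin^{2}{\left(t \right)}
This must equal f(x, t) identically; expanded, f = - 36 t^{2} \sin{\left(t \right)} + 72 t^{2} - 36 \sin^{2}{\left(t \right)} + 72 \sin{\left(t \right)}.
Matching coefficients of the independent functions:
  [t^{2}]:  8 A^{2} = 72
  [t^{2} \sin{\left(t \right)}]:  - 4 A B = -36
  [\sin{\left(t \right)}]:  8 A B = 72
  [\sin^{2}{\left(t \right)}]:  - 4 B^{2} = -36
These equations allow (A, B) = (-3, -3) or (3, 3).
Impose the point condition(s):
  u(0, 1) = 3 \sin{\left(1 \right)} + 3  ⟹  A + B \sin{\left(1 \right)} = 3 \sin{\left(1 \right)} + 3
Only A = 3, B = 3 satisfies everything.
Hence u(x, t) = 3 t^{2} + 3 \sin{\left(t \right)}.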